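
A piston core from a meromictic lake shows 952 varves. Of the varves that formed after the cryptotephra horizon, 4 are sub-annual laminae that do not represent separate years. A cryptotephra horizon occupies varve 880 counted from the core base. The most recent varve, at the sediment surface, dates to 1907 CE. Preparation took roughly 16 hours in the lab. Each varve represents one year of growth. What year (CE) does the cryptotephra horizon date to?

The cryptotephra horizon sits at varve 880 from the core base, so 952 − 880 = 72 varves formed after it.
72 − 4 false = 68 true varves after the cryptotephra horizon.
Counting back 68 years from 1907 CE places the cryptotephra horizon in 1907 − 68 = 1839 CE.

1839 CE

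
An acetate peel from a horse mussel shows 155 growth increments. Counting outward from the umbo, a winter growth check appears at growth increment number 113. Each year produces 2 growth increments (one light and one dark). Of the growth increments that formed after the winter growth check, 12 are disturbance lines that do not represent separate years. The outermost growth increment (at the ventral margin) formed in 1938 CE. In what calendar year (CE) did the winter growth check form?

The winter growth check sits at growth increment 113 from the umbo, so 155 − 113 = 42 growth increments formed after it.
Removing the 12 false growth increments leaves 42 − 12 = 30 true growth increments beyond the winter growth check.
With 2 growth increments per year, 30 / 2 = 15 years.
Counting back 15 years from 1938 CE places the winter growth check in 1938 − 15 = 1923 CE.

1923 CE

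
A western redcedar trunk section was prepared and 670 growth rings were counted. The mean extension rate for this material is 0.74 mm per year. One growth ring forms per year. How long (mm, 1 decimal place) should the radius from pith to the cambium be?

The record spans 670 years at 0.74 mm per year.
Length ≈ 0.74 × 670 = 495.8 mm.

495.8 mm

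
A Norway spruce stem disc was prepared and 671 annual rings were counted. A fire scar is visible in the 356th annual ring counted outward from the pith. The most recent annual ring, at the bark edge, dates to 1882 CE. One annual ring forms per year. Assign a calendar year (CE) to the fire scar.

1567 CE

Between annual ring 356 and the bark edge there are 671 − 356 = 315 annual rings.
The annual ring at the bark edge is 1882 CE, so the fire scar dates to 1882 − 315 = 1567 CE.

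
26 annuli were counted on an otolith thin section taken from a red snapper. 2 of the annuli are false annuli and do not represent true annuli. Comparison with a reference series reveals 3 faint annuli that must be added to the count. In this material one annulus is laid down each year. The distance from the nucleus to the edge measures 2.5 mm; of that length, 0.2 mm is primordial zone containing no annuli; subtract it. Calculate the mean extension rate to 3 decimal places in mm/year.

0.085 mm/year

Adjusted count: 26 − 2 + 3 = 27 annuli.
Net length = 2.5 − 0.2 = 2.3 mm.
Extension rate ≈ 2.3 / 27 = 0.085 mm/year.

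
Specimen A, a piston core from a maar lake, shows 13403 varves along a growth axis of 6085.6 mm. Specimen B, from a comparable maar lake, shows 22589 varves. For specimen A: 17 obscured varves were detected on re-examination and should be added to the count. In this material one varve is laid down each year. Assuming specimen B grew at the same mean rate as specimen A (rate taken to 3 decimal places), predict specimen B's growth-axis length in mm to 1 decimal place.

Specimen A: adjusted count: 13403 + 17 = 13420 varves.
A: Extension rate ≈ 6085.6 / 13420 = 0.453 mm/year.
B's length ≈ 0.453 × 22589 = 10232.8 mm.

10232.8 mm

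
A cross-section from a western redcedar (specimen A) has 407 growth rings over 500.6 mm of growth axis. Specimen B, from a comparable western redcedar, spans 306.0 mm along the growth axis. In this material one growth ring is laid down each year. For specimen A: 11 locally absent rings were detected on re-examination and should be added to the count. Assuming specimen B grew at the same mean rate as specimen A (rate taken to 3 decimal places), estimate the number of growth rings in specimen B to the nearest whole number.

255 growth rings

Specimen A: after corrections the count is 407 + 11 = 418 growth rings.
A: 500.6 mm over 418 years gives 500.6 / 418 ≈ 1.198 mm/year.
B spans 306.0 / 1.198 = 255.43 years ≈ 255 growth rings.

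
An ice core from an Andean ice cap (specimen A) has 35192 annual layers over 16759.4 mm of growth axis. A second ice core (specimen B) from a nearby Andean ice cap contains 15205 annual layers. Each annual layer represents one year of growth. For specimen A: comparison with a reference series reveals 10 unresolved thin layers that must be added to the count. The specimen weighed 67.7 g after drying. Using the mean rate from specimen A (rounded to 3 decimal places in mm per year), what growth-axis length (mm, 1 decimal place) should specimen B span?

Specimen A: adjusted count: 35192 + 10 = 35202 annual layers.
A: Extension rate ≈ 16759.4 / 35202 = 0.476 mm/year.
B's length ≈ 0.476 × 15205 = 7237.6 mm.

7237.6 mm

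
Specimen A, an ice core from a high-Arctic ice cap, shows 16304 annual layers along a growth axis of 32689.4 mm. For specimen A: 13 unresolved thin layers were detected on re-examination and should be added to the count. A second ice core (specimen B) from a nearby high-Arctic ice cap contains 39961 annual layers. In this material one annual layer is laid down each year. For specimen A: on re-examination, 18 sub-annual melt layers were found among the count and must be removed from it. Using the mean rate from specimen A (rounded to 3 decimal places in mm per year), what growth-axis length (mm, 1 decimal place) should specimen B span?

80161.8 mm

Specimen A: correcting the raw count gives 16304 − 18 + 13 = 16299 true annual layers.
A: Extension rate ≈ 32689.4 / 16299 = 2.006 mm per year.
Length of B = 2.006 × 39961 = 80161.8 mm.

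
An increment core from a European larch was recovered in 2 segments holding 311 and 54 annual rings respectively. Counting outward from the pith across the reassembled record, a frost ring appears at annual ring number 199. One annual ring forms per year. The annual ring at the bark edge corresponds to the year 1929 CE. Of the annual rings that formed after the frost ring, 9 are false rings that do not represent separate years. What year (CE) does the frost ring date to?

Total annual rings = 311 + 54 = 365.
365 − 199 = 166 annual rings lie beyond the frost ring toward the bark edge.
Excluding 9 false annual rings: 166 − 9 = 157.
Counting back 157 years from 1929 CE places the frost ring in 1929 − 157 = 1772 CE.

1772 CE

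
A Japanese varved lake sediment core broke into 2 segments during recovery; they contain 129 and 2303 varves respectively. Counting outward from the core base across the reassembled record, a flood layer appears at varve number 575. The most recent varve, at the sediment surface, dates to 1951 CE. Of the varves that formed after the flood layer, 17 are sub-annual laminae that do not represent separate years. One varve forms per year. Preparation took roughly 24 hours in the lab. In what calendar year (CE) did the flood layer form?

Total varves = 129 + 2303 = 2432.
2432 − 575 = 1857 varves lie beyond the flood layer toward the sediment surface.
1857 − 17 false = 1840 true varves after the flood layer.
The varve at the sediment surface is 1951 CE, so the flood layer dates to 1951 − 1840 = 111 CE.

111 CE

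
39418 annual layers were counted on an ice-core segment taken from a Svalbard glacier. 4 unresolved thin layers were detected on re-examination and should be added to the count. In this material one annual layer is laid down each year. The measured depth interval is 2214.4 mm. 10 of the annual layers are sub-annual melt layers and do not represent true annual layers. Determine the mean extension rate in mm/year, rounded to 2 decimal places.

After corrections the count is 39418 − 10 + 4 = 39412 annual layers.
Extension rate ≈ 2214.4 / 39412 = 0.06 mm/year.

0.06 mm/year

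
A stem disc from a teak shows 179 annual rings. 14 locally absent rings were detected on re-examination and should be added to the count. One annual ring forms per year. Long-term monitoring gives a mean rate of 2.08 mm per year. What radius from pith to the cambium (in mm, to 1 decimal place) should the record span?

401.4 mm

Correcting the raw count gives 179 + 14 = 193 true annual rings.
Length ≈ 2.08 × 193 = 401.4 mm.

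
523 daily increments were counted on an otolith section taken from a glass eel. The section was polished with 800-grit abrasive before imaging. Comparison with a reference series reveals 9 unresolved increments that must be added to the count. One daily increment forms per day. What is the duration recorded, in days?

After corrections the count is 523 + 9 = 532 daily increments.
With a one-to-one daily increment periodicity this is 532 days.

532 days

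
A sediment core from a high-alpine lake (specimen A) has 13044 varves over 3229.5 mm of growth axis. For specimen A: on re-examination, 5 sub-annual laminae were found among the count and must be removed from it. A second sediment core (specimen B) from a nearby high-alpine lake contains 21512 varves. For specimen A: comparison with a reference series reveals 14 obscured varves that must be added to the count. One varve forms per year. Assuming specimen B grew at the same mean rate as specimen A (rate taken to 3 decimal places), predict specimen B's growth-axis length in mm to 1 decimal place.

5313.5 mm

Specimen A: correcting the raw count gives 13044 − 5 + 14 = 13053 true varves.
A: Mean rate = 3229.5 mm / 13053 years ≈ 0.247 mm per year.
Length of B = 0.247 × 21512 = 5313.5 mm.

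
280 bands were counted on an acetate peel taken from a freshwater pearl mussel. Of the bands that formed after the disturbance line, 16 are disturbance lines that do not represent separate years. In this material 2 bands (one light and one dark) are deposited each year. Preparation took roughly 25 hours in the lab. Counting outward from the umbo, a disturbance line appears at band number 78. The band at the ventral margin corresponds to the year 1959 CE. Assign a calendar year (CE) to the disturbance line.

1866 CE

The disturbance line sits at band 78 from the umbo, so 280 − 78 = 202 bands formed after it.
Removing the 16 false bands leaves 202 − 16 = 186 true bands beyond the disturbance line.
Dividing by 2 bands per year: 186 / 2 = 93 years.
1959 − 93 = 1866 CE.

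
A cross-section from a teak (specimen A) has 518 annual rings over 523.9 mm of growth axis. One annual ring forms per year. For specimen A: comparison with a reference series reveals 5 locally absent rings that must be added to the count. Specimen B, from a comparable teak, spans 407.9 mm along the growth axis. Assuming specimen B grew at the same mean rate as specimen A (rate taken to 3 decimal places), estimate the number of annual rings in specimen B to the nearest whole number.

Specimen A: adjusted count: 518 + 5 = 523 annual rings.
A: Mean rate = 523.9 mm / 523 years ≈ 1.002 mm per year.
For B, 407.9 / 1.002 = 407.09 years ≈ 407 annual rings.

407 annual rings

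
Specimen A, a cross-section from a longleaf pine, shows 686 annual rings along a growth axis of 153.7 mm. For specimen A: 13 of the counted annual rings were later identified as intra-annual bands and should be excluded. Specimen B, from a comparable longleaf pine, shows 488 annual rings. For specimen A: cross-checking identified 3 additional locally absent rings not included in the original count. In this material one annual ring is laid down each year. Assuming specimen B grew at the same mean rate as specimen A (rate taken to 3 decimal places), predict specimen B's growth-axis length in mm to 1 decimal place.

110.8 mm

Specimen A: adjusted count: 686 − 13 + 3 = 676 annual rings.
A: 153.7 mm over 676 years gives 153.7 / 676 ≈ 0.227 mm/yr.
Length of B = 0.227 × 488 = 110.8 mm.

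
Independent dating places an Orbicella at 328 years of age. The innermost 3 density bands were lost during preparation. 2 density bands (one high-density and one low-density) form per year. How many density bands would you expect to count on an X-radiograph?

653 density bands

With 2 density bands per year, 328 years would produce 328 × 2 = 656 density bands.
Subtracting the 3 density bands not captured gives 656 − 3 = 653 density bands in the record.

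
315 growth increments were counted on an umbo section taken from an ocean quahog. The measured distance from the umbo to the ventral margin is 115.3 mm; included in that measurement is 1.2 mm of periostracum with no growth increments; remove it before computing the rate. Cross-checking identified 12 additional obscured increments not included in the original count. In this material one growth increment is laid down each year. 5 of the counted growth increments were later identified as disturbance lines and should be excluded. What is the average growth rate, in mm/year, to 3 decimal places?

0.354 mm/year

True growth increment count = 315 − 5 + 12 = 322.
Removing the 1.2 mm offcut leaves 115.3 − 1.2 = 114.1 mm.
114.1 mm over 322 years gives 114.1 / 322 ≈ 0.354 mm/year.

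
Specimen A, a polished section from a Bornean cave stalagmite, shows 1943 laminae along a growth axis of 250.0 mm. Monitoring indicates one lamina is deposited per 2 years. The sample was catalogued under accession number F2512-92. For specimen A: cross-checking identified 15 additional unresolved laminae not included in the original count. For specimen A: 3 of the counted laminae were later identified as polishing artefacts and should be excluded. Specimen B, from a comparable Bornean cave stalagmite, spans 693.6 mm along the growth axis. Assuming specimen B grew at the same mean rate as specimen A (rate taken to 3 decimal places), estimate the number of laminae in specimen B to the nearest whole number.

Specimen A: adjusted count: 1943 − 3 + 15 = 1955 laminae.
Specimen A: 1955 laminae at 2 years each span 1955 × 2 = 3910 years.
A: Mean rate = 250.0 mm / 3910 years ≈ 0.064 mm/yr.
For B, 693.6 / 0.064 = 10837.50 years; at 2 years per lamina that is 10837.50 / 2 ≈ 5419 laminae.

5419 laminae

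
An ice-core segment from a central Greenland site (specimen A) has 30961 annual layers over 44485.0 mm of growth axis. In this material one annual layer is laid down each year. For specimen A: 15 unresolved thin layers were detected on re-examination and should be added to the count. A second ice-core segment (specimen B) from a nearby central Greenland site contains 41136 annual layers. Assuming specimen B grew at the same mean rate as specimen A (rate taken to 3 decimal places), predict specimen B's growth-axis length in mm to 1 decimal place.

Specimen A: adjusted count: 30961 + 15 = 30976 annual layers.
A: 44485.0 mm over 30976 years gives 44485.0 / 30976 ≈ 1.436 mm per year.
B's length ≈ 1.436 × 41136 = 59071.3 mm.

59071.3 mm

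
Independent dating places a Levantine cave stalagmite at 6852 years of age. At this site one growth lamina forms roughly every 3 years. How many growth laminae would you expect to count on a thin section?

One growth lamina every 3 years means 6852 / 3 = 2284 growth laminae.
So 2284 growth laminae should be present.

2284 growth laminae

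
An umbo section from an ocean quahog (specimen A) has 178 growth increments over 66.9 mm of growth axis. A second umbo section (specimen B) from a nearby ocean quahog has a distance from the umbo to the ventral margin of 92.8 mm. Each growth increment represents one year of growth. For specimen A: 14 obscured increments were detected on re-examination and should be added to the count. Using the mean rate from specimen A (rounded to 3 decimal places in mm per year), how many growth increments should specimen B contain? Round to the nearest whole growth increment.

267 growth increments

Specimen A: true growth increment count = 178 + 14 = 192.
A: 66.9 mm over 192 years gives 66.9 / 192 ≈ 0.348 mm/year.
Specimen B: 92.8 mm / 0.348 mm per year = 266.67 years ≈ 267 growth increments.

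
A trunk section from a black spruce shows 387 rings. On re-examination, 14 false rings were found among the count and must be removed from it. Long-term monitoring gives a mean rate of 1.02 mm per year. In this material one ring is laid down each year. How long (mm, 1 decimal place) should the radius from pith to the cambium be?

380.5 mm

After corrections the count is 387 − 14 = 373 rings.
Length ≈ 1.02 × 373 = 380.5 mm.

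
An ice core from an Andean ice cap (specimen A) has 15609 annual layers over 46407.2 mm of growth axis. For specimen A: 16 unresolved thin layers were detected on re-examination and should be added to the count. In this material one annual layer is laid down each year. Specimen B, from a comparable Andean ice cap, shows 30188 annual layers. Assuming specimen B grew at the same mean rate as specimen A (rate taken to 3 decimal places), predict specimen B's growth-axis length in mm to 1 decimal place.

89658.4 mm

Specimen A: after corrections the count is 15609 + 16 = 15625 annual layers.
A: Extension rate ≈ 46407.2 / 15625 = 2.970 mm per year.
For B, 2.970 mm/year × 30188 years = 89658.4 mm.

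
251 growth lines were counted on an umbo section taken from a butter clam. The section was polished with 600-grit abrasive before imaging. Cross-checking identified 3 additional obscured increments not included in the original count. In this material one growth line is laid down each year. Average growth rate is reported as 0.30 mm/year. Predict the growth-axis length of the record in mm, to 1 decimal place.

76.2 mm

Adjusted count: 251 + 3 = 254 growth lines.
Predicted length = 0.30 mm/year × 254 years = 76.2 mm.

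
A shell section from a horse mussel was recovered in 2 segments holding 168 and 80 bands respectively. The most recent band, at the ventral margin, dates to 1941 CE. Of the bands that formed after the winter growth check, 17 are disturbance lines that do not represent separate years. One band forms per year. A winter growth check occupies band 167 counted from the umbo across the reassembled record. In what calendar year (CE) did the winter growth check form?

Total bands = 168 + 80 = 248.
Between band 167 and the ventral margin there are 248 − 167 = 81 bands.
Removing the 17 false bands leaves 81 − 17 = 64 true bands beyond the winter growth check.
The band at the ventral margin is 1941 CE, so the winter growth check dates to 1941 − 64 = 1877 CE.

1877 CE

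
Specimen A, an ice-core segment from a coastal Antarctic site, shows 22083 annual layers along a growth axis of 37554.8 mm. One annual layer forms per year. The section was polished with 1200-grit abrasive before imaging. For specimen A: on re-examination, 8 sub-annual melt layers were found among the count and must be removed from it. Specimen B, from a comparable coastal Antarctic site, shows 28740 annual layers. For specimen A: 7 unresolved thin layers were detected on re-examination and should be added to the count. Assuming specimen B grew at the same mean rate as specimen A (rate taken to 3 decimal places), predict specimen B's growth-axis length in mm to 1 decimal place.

48886.7 mm

Specimen A: correcting the raw count gives 22083 − 8 + 7 = 22082 true annual layers.
A: 37554.8 mm over 22082 years gives 37554.8 / 22082 ≈ 1.701 mm/year.
B's length ≈ 1.701 × 28740 = 48886.7 mm.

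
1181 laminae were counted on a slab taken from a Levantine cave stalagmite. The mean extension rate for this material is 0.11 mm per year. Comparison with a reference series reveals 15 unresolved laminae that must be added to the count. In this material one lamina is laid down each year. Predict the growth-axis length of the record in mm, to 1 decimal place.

Adjusted count: 1181 + 15 = 1196 laminae.
Length ≈ 0.11 × 1196 = 131.6 mm.

131.6 mm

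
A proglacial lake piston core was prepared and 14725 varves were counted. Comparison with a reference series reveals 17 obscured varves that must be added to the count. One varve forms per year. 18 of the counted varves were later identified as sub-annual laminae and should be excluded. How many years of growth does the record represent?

True varve count = 14725 − 18 + 17 = 14724.
With a one-to-one varve periodicity this is 14724 years.

14724 years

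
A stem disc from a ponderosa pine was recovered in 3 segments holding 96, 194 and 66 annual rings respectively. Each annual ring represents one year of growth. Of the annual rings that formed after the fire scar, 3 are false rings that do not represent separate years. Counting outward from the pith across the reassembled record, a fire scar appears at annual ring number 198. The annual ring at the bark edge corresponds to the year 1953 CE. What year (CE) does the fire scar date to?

1798 CE

Total annual rings = 96 + 194 + 66 = 356.
Between annual ring 198 and the bark edge there are 356 − 198 = 158 annual rings.
Excluding 3 false annual rings: 158 − 3 = 155.
Counting back 155 years from 1953 CE places the fire scar in 1953 − 155 = 1798 CE.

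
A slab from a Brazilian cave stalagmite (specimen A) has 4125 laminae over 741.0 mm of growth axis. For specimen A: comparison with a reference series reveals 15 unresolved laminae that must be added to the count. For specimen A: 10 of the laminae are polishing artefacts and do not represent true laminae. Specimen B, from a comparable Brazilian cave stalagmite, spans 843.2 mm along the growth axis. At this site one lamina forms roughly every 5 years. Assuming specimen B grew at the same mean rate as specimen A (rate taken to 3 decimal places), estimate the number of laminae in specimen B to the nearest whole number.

Specimen A: true lamina count = 4125 − 10 + 15 = 4130.
Specimen A: at 5 years per lamina, 4130 × 5 = 20650 years.
A: Extension rate ≈ 741.0 / 20650 = 0.036 mm/yr.
For B, 843.2 / 0.036 = 23422.22 years; at 5 years per lamina that is 23422.22 / 5 ≈ 4684 laminae.

4684 laminae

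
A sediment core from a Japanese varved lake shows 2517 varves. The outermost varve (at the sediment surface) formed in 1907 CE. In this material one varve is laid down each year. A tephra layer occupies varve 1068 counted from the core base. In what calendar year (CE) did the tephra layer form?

The tephra layer sits at varve 1068 from the core base, so 2517 − 1068 = 1449 varves formed after it.
1907 − 1449 = 458 CE.

458 CE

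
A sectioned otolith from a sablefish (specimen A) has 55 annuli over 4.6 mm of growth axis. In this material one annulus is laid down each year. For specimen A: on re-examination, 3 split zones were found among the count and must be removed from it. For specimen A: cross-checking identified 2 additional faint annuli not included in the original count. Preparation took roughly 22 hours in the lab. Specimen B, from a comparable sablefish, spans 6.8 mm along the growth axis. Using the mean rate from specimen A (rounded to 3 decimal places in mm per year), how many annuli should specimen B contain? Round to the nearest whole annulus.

80 annuli

Specimen A: true annulus count = 55 − 3 + 2 = 54.
A: 4.6 mm over 54 years gives 4.6 / 54 ≈ 0.085 mm/yr.
B spans 6.8 / 0.085 = 80.00 years ≈ 80 annuli.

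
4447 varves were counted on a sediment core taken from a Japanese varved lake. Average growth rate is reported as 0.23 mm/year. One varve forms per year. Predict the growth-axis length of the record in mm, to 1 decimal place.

1022.8 mm

The record spans 4447 years at 0.23 mm per year.
4447 years at 0.23 mm/year gives 0.23 × 4447 = 1022.8 mm.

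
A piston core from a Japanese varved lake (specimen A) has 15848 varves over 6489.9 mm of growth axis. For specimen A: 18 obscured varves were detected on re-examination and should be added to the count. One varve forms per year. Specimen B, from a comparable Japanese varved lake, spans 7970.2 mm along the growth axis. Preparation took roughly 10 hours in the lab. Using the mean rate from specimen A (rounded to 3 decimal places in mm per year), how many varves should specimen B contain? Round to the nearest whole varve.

Specimen A: after corrections the count is 15848 + 18 = 15866 varves.
A: Mean rate = 6489.9 mm / 15866 years ≈ 0.409 mm/year.
For B, 7970.2 / 0.409 = 19487.04 years ≈ 19487 varves.

19487 varves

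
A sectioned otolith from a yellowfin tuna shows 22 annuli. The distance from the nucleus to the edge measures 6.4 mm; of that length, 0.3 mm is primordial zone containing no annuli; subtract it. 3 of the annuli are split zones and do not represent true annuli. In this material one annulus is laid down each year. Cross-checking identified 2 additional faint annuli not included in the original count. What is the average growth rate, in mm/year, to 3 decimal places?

0.290 mm/year

Adjusted count: 22 − 3 + 2 = 21 annuli.
The growth record spans 6.4 − 0.3 = 6.1 mm.
6.1 mm over 21 years gives 6.1 / 21 ≈ 0.290 mm/year.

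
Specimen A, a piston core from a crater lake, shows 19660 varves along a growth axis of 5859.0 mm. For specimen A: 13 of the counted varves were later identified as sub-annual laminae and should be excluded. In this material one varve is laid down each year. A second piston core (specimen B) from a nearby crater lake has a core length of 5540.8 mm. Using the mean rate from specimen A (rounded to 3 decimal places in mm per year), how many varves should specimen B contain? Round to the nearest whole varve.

Specimen A: after corrections the count is 19660 − 13 = 19647 varves.
A: 5859.0 mm over 19647 years gives 5859.0 / 19647 ≈ 0.298 mm/year.
Specimen B: 5540.8 mm / 0.298 mm per year = 18593.29 years ≈ 18593 varves.

18593 varves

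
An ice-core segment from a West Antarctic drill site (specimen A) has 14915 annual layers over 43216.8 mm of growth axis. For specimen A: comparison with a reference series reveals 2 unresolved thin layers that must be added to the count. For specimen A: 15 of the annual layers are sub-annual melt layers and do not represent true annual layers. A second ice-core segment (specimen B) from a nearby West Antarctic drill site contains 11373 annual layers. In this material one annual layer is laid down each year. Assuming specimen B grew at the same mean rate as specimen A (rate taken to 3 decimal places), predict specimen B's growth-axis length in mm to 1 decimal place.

Specimen A: adjusted count: 14915 − 15 + 2 = 14902 annual layers.
A: Extension rate ≈ 43216.8 / 14902 = 2.900 mm/yr.
B's length ≈ 2.900 × 11373 = 32981.7 mm.

32981.7 mm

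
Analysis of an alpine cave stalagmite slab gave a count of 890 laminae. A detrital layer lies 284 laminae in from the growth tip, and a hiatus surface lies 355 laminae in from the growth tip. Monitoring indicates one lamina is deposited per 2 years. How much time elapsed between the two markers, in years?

Separation: 355 − 284 = 71 laminae.
At 2 years per lamina, 71 × 2 = 142 years.

142 yr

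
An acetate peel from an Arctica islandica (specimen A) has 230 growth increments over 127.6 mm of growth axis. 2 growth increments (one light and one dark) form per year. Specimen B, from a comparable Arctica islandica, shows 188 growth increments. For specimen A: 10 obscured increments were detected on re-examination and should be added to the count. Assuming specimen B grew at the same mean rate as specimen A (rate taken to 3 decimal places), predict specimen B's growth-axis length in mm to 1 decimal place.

Specimen A: adjusted count: 230 + 10 = 240 growth increments.
Specimen A: 240 growth increments at 2 per year is 240 / 2 = 120 years.
A: Extension rate ≈ 127.6 / 120 = 1.063 mm per year.
Specimen B: with 2 growth increments per year, 188 / 2 = 94 years. B's length ≈ 1.063 × 94 = 99.9 mm.

99.9 mm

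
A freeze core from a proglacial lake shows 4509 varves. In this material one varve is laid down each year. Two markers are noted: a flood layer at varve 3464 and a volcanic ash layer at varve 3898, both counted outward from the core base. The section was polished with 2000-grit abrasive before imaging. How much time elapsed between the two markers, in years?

Separation: 3898 − 3464 = 434 varves.
One varve per year makes the interval 434 years.

434 years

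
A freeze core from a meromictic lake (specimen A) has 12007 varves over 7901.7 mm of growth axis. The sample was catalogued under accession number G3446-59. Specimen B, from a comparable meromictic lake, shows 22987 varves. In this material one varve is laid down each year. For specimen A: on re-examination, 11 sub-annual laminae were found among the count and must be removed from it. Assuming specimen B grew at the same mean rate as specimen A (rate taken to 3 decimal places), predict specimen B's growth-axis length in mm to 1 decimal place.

Specimen A: true varve count = 12007 − 11 = 11996.
A: 7901.7 mm over 11996 years gives 7901.7 / 11996 ≈ 0.659 mm/year.
B's length ≈ 0.659 × 22987 = 15148.4 mm.

15148.4 mm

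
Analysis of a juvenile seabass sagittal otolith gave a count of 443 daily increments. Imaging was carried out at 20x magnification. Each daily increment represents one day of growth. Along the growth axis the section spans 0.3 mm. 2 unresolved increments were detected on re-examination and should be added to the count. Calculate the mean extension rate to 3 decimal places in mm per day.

Adjusted count: 443 + 2 = 445 daily increments.
Mean rate = 0.3 mm / 445 days ≈ 0.001 mm per day.

0.001 mm per day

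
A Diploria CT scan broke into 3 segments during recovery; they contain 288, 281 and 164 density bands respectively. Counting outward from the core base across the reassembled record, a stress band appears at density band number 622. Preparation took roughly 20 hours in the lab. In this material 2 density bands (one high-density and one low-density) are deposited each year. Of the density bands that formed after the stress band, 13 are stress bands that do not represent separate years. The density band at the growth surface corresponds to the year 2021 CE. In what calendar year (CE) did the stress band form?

1972 CE

Total density bands = 288 + 281 + 164 = 733.
Between density band 622 and the growth surface there are 733 − 622 = 111 density bands.
Removing the 13 false density bands leaves 111 − 13 = 98 true density bands beyond the stress band.
With 2 density bands per year, 98 / 2 = 49 years.
The density band at the growth surface is 2021 CE, so the stress band dates to 2021 − 49 = 1972 CE.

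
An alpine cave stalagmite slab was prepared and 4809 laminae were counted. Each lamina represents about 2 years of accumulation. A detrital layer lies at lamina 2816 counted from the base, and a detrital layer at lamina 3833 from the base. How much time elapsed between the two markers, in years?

2034 years

3833 − 2816 = 1017 laminae lie between the two events.
At 2 years per lamina, 1017 × 2 = 2034 years.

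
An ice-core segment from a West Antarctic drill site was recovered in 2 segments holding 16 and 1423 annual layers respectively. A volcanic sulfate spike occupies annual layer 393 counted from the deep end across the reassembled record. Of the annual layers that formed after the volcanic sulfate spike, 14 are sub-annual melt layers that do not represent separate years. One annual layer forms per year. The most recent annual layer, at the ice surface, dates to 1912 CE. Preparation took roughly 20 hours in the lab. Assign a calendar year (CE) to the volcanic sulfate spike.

880 CE

Total annual layers = 16 + 1423 = 1439.
The volcanic sulfate spike sits at annual layer 393 from the deep end, so 1439 − 393 = 1046 annual layers formed after it.
Removing the 14 false annual layers leaves 1046 − 14 = 1032 true annual layers beyond the volcanic sulfate spike.
1912 − 1032 = 880 CE.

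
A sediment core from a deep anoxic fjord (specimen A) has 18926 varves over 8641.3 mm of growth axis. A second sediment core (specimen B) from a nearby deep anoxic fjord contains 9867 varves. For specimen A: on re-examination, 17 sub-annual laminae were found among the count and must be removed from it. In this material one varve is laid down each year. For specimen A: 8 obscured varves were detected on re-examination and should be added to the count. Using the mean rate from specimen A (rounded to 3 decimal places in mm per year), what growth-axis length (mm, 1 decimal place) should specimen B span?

4509.2 mm

Specimen A: true varve count = 18926 − 17 + 8 = 18917.
A: Mean rate = 8641.3 mm / 18917 years ≈ 0.457 mm/year.
B's length ≈ 0.457 × 9867 = 4509.2 mm.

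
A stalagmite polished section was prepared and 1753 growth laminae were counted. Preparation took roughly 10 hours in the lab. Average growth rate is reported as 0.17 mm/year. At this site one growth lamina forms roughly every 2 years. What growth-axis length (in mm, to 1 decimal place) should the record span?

1753 growth laminae at 2 years each span 1753 × 2 = 3506 years.
Predicted length = 0.17 mm/year × 3506 years = 596.0 mm.

596.0 mm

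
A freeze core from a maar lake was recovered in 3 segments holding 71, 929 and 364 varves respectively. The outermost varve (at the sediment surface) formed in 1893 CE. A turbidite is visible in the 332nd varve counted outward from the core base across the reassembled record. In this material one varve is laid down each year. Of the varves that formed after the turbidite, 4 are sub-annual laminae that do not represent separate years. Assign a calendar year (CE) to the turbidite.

865 CE

Total varves = 71 + 929 + 364 = 1364.
Between varve 332 and the sediment surface there are 1364 − 332 = 1032 varves.
1032 − 4 false = 1028 true varves after the turbidite.
The varve at the sediment surface is 1893 CE, so the turbidite dates to 1893 − 1028 = 865 CE.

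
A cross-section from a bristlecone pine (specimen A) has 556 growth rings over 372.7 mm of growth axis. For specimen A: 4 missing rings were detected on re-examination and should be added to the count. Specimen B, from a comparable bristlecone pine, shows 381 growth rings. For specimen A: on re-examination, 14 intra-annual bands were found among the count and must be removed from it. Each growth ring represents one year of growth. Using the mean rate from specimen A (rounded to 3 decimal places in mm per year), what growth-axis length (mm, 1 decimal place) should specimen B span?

260.2 mm

Specimen A: after corrections the count is 556 − 14 + 4 = 546 growth rings.
A: 372.7 mm over 546 years gives 372.7 / 546 ≈ 0.683 mm per year.
B's length ≈ 0.683 × 381 = 260.2 mm.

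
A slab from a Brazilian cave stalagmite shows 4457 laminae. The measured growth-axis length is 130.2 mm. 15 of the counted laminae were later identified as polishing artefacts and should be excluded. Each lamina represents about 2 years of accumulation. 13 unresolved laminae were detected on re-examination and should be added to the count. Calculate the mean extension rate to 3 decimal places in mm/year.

0.015 mm/year

Correcting the raw count gives 4457 − 15 + 13 = 4455 true laminae.
At 2 years per lamina, 4455 × 2 = 8910 years.
Mean rate = 130.2 mm / 8910 years ≈ 0.015 mm/year.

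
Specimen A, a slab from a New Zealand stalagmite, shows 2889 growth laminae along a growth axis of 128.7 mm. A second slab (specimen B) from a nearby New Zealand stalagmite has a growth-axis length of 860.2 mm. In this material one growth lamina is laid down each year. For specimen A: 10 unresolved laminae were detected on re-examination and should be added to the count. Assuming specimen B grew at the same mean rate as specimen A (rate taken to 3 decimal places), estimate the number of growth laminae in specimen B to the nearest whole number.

Specimen A: after corrections the count is 2889 + 10 = 2899 growth laminae.
A: Mean rate = 128.7 mm / 2899 years ≈ 0.044 mm per year.
Specimen B: 860.2 mm / 0.044 mm per year = 19550.00 years ≈ 19550 growth laminae.

19550 growth laminae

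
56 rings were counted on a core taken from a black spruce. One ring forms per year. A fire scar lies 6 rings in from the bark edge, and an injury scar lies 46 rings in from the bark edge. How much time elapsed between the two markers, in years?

46 − 6 = 40 rings lie between the two events.
One ring per year makes the interval 40 years.

40 yr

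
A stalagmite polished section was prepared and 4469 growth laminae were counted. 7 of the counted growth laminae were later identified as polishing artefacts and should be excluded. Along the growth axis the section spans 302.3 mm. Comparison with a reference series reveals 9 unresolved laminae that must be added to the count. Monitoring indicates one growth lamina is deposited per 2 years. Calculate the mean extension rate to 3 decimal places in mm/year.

After corrections the count is 4469 − 7 + 9 = 4471 growth laminae.
4471 growth laminae at 2 years each span 4471 × 2 = 8942 years.
Mean rate = 302.3 mm / 8942 years ≈ 0.034 mm/year.

0.034 mm/year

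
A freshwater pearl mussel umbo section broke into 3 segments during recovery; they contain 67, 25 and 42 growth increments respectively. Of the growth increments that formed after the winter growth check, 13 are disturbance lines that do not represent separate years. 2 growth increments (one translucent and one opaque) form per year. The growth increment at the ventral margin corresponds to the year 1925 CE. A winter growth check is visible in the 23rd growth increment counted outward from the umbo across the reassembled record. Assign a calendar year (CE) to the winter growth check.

1876 CE

Total growth increments = 67 + 25 + 42 = 134.
Between growth increment 23 and the ventral margin there are 134 − 23 = 111 growth increments.
111 − 13 false = 98 true growth increments after the winter growth check.
Dividing by 2 growth increments per year: 98 / 2 = 49 years.
The growth increment at the ventral margin is 1925 CE, so the winter growth check dates to 1925 − 49 = 1876 CE.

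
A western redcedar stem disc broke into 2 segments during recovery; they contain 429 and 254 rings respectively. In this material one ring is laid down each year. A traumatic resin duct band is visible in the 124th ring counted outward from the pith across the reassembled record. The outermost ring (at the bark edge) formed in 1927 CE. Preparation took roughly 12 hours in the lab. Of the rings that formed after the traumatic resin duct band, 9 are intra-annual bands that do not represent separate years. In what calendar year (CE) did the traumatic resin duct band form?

Total rings = 429 + 254 = 683.
683 − 124 = 559 rings lie beyond the traumatic resin duct band toward the bark edge.
Excluding 9 false rings: 559 − 9 = 550.
The ring at the bark edge is 1927 CE, so the traumatic resin duct band dates to 1927 − 550 = 1377 CE.

1377 CE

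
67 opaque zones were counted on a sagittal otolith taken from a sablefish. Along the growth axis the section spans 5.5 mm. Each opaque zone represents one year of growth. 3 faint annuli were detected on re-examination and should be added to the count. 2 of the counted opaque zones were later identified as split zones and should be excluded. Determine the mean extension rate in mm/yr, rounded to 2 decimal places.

True opaque zone count = 67 − 2 + 3 = 68.
Extension rate ≈ 5.5 / 68 = 0.08 mm/yr.

0.08 mm/yr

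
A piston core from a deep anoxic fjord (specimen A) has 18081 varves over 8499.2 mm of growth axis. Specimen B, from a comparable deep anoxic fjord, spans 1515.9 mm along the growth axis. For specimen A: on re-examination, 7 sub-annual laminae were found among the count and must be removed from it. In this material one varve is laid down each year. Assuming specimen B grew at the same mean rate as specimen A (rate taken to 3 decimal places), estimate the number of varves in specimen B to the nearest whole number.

3225 varves

Specimen A: adjusted count: 18081 − 7 = 18074 varves.
A: Mean rate = 8499.2 mm / 18074 years ≈ 0.470 mm per year.
For B, 1515.9 / 0.470 = 3225.32 years ≈ 3225 varves.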